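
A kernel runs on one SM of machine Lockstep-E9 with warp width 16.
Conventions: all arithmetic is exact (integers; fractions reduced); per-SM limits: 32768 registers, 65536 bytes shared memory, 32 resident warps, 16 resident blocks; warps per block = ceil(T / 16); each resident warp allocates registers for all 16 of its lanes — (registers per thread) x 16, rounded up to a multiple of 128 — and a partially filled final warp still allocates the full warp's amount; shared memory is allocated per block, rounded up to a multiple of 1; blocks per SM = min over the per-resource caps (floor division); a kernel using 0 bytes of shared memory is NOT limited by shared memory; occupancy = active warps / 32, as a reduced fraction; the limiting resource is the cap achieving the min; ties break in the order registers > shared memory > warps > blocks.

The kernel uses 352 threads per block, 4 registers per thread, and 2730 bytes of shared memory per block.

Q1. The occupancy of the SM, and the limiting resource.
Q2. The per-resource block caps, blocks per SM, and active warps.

Answer: occupancy 11/16, limited by warps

registers: 11 blocks
shared memory: 24 blocks
warps: 1 block
blocks: 16 blocks

Answer: 1 block, 22 active warps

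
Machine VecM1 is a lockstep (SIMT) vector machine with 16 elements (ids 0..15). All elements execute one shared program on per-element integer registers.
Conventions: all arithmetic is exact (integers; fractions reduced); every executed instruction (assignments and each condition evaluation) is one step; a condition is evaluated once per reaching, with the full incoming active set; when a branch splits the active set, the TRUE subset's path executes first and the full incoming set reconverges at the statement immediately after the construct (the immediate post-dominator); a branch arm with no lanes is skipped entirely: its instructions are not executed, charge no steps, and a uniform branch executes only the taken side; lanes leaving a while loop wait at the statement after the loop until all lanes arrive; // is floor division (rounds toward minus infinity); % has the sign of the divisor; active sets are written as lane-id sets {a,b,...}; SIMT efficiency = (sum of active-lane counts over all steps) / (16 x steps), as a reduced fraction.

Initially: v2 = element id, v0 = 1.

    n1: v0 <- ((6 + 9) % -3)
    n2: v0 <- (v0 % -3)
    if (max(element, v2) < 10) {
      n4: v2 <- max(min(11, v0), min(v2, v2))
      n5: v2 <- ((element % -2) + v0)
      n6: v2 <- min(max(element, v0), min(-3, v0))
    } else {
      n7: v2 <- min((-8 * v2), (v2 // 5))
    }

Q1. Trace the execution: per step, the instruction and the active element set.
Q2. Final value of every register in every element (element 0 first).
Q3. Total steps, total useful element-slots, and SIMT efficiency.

step 0: v0 <- ((6 + 9) % -3)         {0,1,2,3,4,5,6,7,8,9,10,11,12,13,14,15}
step 1: v0 <- (v0 % -3)              {0,1,2,3,4,5,6,7,8,9,10,11,12,13,14,15}
step 2: eval (max(element, v2) < 10) {0,1,2,3,4,5,6,7,8,9,10,11,12,13,14,15}
step 3: v2 <- max(min(11, v0), min(v2, v2)) {0,1,2,3,4,5,6,7,8,9}
step 4: v2 <- ((element % -2) + v0)  {0,1,2,3,4,5,6,7,8,9}
step 5: v2 <- min(max(element, v0), min(-3, v0)) {0,1,2,3,4,5,6,7,8,9}
step 6: v2 <- min((-8 * v2), (v2 // 5)) {10,11,12,13,14,15}

Answer: 7 steps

v2: -3,-3,-3,-3,-3,-3,-3,-3,-3,-3,-80,-88,-96,-104,-112,-120
v0: 0,0,0,0,0,0,0,0,0,0,0,0,0,0,0,0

steps = 7; useful = 84; efficiency = 84/112 = 3/4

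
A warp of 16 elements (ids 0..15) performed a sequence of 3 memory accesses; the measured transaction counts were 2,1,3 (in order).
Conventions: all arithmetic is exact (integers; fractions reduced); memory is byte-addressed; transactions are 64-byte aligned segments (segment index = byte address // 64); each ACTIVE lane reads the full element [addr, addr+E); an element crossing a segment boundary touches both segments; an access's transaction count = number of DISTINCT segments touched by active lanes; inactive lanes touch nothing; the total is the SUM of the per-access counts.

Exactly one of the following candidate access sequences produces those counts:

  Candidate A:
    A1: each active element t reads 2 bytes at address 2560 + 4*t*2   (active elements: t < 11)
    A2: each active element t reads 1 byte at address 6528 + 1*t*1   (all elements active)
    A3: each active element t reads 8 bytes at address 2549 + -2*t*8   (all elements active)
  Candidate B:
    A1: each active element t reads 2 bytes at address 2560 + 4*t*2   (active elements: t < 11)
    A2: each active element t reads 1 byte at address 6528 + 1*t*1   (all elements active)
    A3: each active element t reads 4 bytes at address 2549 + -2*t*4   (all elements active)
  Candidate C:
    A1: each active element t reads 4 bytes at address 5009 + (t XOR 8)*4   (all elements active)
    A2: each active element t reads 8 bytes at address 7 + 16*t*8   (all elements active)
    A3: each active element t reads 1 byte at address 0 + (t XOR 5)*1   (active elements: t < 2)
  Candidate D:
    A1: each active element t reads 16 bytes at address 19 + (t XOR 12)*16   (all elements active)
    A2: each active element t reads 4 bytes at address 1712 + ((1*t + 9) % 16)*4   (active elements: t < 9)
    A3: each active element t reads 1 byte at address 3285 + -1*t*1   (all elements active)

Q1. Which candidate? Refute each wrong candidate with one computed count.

A: A3 gives 4 transactions, not 3
C: A2 gives 16 transactions, not 1
D: A1 gives 5 transactions, not 2
B: all counts match (2,1,3)

Answer: B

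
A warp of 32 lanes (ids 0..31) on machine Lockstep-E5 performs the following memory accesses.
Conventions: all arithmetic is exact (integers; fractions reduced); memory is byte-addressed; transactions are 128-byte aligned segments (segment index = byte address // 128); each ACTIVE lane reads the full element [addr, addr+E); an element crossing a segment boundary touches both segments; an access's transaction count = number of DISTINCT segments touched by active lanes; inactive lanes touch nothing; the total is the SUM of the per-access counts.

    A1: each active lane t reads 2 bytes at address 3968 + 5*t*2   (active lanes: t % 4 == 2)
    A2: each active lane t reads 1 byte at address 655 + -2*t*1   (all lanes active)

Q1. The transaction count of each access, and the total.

A1: 3 transactions
A2: 2 transactions

Answer: 3,2; total 5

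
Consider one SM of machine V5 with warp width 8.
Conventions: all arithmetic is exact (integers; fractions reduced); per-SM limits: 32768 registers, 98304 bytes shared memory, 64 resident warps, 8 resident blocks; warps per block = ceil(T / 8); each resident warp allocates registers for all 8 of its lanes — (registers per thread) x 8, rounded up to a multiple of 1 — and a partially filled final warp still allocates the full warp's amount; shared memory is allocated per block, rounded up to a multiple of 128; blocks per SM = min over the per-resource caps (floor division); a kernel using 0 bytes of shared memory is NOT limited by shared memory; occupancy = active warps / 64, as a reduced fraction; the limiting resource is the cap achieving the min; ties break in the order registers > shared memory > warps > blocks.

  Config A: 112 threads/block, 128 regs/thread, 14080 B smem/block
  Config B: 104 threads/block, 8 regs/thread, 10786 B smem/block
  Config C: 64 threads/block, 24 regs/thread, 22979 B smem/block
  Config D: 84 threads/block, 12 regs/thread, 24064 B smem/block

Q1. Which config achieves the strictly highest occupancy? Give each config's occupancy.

occupancies: A 7/16, B 13/16, C 1/2, D 11/16

Answer: B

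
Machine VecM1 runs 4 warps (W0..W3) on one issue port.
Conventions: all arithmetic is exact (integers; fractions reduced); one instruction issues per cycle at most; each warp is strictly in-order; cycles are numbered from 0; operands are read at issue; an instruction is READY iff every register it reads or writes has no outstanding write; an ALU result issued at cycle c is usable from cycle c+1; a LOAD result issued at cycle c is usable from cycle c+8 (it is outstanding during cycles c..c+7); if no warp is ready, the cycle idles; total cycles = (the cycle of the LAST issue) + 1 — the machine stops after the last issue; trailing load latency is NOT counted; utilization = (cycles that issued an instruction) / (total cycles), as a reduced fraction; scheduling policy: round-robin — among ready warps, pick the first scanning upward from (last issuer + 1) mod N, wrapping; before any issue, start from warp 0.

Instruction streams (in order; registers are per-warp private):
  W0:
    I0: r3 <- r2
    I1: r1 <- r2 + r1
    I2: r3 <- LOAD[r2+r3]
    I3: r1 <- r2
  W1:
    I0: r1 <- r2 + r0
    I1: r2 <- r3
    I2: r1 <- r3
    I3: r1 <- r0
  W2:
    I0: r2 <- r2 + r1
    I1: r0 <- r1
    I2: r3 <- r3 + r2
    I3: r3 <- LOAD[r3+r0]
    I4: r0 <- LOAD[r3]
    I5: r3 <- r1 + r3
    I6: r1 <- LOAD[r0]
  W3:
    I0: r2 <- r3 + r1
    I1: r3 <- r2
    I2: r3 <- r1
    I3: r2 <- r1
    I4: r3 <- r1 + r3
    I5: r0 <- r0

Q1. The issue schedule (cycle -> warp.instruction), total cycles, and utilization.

cycle 0: W0.I0
cycle 1: W1.I0
cycle 2: W2.I0
cycle 3: W3.I0
cycle 4: W0.I1
cycle 5: W1.I1
cycle 6: W2.I1
cycle 7: W3.I1
cycle 8: W0.I2
cycle 9: W1.I2
cycle 10: W2.I2
cycle 11: W3.I2
cycle 12: W0.I3
cycle 13: W1.I3
cycle 14: W2.I3
cycle 15: W3.I3
cycle 16: W3.I4
cycle 17: W3.I5
cycle 18: idle
cycle 19: idle
cycle 20: idle
cycle 21: idle
cycle 22: W2.I4
cycle 23: W2.I5
cycle 24: idle
cycle 25: idle
cycle 26: idle
cycle 27: idle
cycle 28: idle
cycle 29: idle
cycle 30: W2.I6

Answer: 31 cycles, utilization 21/31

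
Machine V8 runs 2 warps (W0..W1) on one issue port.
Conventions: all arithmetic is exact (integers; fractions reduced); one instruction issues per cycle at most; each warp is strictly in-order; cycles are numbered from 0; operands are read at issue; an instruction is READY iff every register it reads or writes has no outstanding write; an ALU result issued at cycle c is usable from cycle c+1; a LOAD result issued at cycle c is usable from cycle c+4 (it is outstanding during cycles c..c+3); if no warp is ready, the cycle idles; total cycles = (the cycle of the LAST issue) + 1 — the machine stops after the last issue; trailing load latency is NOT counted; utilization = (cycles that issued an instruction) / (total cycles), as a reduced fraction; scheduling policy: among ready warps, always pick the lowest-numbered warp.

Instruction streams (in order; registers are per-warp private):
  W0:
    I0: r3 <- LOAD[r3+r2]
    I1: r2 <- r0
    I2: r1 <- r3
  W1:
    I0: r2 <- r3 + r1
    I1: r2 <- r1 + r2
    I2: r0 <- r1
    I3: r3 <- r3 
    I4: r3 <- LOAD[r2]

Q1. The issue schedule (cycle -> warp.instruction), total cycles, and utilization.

cycle 0: W0.I0
cycle 1: W0.I1
cycle 2: W1.I0
cycle 3: W1.I1
cycle 4: W0.I2
cycle 5: W1.I2
cycle 6: W1.I3
cycle 7: W1.I4

Answer: 8 cycles, utilization 1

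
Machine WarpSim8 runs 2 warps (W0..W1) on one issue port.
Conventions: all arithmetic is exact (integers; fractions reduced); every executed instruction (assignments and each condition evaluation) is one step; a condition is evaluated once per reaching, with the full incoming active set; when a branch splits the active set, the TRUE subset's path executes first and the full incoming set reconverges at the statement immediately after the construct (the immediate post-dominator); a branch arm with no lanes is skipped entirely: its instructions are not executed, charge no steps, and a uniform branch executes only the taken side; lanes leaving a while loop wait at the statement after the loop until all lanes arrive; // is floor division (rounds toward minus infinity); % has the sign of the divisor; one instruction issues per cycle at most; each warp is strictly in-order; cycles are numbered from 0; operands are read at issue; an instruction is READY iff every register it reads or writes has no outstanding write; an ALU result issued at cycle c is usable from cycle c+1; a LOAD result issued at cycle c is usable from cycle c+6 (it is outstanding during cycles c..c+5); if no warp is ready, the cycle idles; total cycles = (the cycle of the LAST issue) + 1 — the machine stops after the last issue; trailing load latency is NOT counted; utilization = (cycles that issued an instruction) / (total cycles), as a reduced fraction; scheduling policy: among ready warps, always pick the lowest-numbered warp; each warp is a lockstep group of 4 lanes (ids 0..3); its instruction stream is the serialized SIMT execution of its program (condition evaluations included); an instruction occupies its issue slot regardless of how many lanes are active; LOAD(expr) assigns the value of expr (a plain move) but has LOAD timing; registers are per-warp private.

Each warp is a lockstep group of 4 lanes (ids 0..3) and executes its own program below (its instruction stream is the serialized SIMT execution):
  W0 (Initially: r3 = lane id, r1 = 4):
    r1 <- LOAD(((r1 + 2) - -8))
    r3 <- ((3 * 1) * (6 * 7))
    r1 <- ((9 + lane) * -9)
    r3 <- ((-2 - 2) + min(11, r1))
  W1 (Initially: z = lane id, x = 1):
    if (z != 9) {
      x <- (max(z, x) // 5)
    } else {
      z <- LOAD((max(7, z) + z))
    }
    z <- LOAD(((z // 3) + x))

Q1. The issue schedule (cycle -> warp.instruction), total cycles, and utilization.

cycle 0: W0.I0
cycle 1: W0.I1
cycle 2: W1.I0
cycle 3: W1.I1
cycle 4: W1.I2
cycle 5: idle
cycle 6: W0.I2
cycle 7: W0.I3

Answer: 8 cycles, utilization 7/8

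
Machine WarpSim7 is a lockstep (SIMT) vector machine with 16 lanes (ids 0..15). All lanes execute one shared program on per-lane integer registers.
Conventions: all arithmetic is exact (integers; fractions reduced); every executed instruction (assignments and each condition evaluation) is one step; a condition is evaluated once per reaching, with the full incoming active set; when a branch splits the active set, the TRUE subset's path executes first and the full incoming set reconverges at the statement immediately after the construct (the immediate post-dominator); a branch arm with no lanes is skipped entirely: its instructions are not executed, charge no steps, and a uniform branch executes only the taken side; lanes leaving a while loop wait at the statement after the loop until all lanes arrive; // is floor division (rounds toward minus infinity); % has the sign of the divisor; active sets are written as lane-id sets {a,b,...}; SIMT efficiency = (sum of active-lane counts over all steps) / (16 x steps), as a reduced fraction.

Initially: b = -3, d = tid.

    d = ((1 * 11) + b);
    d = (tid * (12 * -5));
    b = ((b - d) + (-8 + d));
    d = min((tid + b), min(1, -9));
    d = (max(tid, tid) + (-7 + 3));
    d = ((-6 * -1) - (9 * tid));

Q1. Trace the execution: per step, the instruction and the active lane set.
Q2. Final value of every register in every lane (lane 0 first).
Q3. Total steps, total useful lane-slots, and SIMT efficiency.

step 0: d <- ((1 * 11) + b)          {0,1,2,3,4,5,6,7,8,9,10,11,12,13,14,15}
step 1: d <- (tid * (12 * -5))       {0,1,2,3,4,5,6,7,8,9,10,11,12,13,14,15}
step 2: b <- ((b - d) + (-8 + d))    {0,1,2,3,4,5,6,7,8,9,10,11,12,13,14,15}
step 3: d <- min((tid + b), min(1, -9)) {0,1,2,3,4,5,6,7,8,9,10,11,12,13,14,15}
step 4: d <- (max(tid, tid) + (-7 + 3)) {0,1,2,3,4,5,6,7,8,9,10,11,12,13,14,15}
step 5: d <- ((-6 * -1) - (9 * tid)) {0,1,2,3,4,5,6,7,8,9,10,11,12,13,14,15}

Answer: 6 steps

b: -11,-11,-11,-11,-11,-11,-11,-11,-11,-11,-11,-11,-11,-11,-11,-11
d: 6,-3,-12,-21,-30,-39,-48,-57,-66,-75,-84,-93,-102,-111,-120,-129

steps = 6; useful = 96; efficiency = 96/96 = 1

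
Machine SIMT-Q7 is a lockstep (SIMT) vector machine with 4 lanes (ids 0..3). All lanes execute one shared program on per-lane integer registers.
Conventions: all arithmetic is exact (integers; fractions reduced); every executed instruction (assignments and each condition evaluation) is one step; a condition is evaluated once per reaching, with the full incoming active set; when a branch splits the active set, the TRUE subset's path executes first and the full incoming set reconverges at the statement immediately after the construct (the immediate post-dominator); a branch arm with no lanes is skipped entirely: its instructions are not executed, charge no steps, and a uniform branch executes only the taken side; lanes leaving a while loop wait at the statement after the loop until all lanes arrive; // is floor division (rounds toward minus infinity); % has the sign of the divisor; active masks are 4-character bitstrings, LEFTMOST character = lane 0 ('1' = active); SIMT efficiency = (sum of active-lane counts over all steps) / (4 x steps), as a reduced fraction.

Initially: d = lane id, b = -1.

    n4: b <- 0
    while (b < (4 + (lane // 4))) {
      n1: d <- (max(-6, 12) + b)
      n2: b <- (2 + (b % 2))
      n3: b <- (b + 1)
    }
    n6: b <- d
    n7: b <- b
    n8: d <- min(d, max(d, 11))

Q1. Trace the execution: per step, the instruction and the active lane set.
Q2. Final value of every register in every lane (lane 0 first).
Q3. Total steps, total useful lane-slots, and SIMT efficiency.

step 0: b <- 0                       1111
step 1: eval (b < (4 + (lane // 4))) 1111
step 2: d <- (max(-6, 12) + b)       1111
step 3: b <- (2 + (b % 2))           1111
step 4: b <- (b + 1)                 1111
step 5: eval (b < (4 + (lane // 4))) 1111
step 6: d <- (max(-6, 12) + b)       1111
step 7: b <- (2 + (b % 2))           1111
step 8: b <- (b + 1)                 1111
step 9: eval (b < (4 + (lane // 4))) 1111
step 10: b <- d                       1111
step 11: b <- b                       1111
step 12: d <- min(d, max(d, 11))      1111

Answer: 13 steps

d: 15,15,15,15
b: 15,15,15,15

steps = 13; useful = 52; efficiency = 52/52 = 1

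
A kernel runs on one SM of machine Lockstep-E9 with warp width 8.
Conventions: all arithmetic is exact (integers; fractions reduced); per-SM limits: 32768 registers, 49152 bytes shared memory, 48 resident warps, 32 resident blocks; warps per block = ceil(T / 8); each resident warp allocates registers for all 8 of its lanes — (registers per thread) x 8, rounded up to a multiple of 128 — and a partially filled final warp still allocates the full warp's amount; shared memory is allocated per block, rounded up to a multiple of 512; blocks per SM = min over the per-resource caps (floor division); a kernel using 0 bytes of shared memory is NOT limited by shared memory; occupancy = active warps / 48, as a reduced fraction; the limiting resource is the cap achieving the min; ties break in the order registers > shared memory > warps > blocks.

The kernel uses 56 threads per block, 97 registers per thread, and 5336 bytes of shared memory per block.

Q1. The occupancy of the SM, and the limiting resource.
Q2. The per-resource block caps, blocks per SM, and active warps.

Answer: occupancy 35/48, limited by registers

registers: 5 blocks
shared memory: 8 blocks
warps: 6 blocks
blocks: 32 blocks

Answer: 5 blocks, 35 active warps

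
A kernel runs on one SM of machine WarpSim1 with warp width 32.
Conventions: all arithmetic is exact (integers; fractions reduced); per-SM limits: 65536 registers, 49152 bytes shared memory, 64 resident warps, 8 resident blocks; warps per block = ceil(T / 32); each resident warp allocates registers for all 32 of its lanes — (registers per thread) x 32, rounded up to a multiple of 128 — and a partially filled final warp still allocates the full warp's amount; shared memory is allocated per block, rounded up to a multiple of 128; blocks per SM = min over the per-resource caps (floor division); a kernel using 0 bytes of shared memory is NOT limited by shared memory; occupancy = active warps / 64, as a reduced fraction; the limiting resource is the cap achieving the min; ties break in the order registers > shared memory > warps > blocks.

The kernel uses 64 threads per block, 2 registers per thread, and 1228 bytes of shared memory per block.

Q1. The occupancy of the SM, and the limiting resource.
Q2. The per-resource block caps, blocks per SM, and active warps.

Answer: occupancy 1/4, limited by blocks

registers: 256 blocks
shared memory: 38 blocks
warps: 32 blocks
blocks: 8 blocks

Answer: 8 blocks, 16 active warps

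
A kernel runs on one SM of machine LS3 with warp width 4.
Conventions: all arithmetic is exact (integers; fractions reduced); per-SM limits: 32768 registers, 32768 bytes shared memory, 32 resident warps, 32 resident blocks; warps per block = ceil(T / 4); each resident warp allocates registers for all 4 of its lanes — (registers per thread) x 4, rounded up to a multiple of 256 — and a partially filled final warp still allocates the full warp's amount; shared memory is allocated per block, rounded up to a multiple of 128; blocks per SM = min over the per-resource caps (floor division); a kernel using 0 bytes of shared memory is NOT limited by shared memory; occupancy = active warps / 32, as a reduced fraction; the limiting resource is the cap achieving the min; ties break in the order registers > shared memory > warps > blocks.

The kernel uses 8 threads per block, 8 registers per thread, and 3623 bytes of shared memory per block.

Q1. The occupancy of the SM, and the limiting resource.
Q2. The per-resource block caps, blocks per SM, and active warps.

Answer: occupancy 1/2, limited by shared memory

registers: 64 blocks
shared memory: 8 blocks
warps: 16 blocks
blocks: 32 blocks

Answer: 8 blocks, 16 active warps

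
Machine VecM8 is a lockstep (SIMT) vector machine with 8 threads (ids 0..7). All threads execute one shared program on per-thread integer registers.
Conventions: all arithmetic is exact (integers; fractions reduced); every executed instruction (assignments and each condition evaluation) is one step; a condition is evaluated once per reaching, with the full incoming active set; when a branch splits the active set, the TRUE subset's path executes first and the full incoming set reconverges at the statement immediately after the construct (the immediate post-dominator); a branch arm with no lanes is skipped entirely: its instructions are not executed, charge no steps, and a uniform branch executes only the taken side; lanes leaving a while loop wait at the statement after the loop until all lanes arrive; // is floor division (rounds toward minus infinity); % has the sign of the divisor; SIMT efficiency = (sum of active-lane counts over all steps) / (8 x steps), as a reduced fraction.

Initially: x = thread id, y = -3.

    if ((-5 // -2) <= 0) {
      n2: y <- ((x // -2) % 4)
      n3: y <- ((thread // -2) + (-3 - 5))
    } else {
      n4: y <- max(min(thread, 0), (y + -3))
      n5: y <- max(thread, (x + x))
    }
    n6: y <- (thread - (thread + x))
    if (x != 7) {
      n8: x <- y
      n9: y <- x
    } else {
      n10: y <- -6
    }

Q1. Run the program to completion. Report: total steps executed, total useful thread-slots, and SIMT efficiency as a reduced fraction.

Answer: 8 steps, 55 useful, 55/64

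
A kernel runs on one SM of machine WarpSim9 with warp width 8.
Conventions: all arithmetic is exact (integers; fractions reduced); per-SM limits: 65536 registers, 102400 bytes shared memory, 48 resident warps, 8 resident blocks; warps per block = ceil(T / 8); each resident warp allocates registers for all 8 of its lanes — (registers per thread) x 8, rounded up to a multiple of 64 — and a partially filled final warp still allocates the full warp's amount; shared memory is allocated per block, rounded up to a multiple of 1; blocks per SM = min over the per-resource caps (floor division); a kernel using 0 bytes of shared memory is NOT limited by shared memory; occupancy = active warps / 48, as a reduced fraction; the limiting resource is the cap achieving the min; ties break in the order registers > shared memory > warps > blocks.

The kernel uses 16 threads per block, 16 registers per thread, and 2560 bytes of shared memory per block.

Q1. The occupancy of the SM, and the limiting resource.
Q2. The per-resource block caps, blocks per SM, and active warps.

Answer: occupancy 1/3, limited by blocks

registers: 256 blocks
shared memory: 40 blocks
warps: 24 blocks
blocks: 8 blocks

Answer: 8 blocks, 16 active warps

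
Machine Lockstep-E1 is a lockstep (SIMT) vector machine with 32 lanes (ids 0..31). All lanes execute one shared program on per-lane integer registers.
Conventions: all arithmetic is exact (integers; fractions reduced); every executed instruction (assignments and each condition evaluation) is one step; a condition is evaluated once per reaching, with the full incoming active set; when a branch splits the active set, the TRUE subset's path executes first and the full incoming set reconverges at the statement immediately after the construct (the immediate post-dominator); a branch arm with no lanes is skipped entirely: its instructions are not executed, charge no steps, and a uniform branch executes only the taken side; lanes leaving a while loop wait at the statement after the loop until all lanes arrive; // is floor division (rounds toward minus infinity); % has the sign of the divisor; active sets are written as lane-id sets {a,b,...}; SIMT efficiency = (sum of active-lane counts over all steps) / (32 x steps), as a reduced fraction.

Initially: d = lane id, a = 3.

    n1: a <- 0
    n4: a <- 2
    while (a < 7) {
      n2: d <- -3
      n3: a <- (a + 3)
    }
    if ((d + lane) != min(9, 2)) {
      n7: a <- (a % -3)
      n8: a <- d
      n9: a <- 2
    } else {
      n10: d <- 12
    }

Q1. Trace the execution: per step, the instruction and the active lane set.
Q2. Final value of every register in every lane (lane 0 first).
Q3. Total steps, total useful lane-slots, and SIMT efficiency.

step 0: a <- 0                       {0,1,2,3,4,5,6,7,8,9,10,11,12,13,14,15,16,17,18,19,20,21,22,23,24,25,26,27,28,29,30,31}
step 1: a <- 2                       {0,1,2,3,4,5,6,7,8,9,10,11,12,13,14,15,16,17,18,19,20,21,22,23,24,25,26,27,28,29,30,31}
step 2: eval (a < 7)                 {0,1,2,3,4,5,6,7,8,9,10,11,12,13,14,15,16,17,18,19,20,21,22,23,24,25,26,27,28,29,30,31}
step 3: d <- -3                      {0,1,2,3,4,5,6,7,8,9,10,11,12,13,14,15,16,17,18,19,20,21,22,23,24,25,26,27,28,29,30,31}
step 4: a <- (a + 3)                 {0,1,2,3,4,5,6,7,8,9,10,11,12,13,14,15,16,17,18,19,20,21,22,23,24,25,26,27,28,29,30,31}
step 5: eval (a < 7)                 {0,1,2,3,4,5,6,7,8,9,10,11,12,13,14,15,16,17,18,19,20,21,22,23,24,25,26,27,28,29,30,31}
step 6: d <- -3                      {0,1,2,3,4,5,6,7,8,9,10,11,12,13,14,15,16,17,18,19,20,21,22,23,24,25,26,27,28,29,30,31}
step 7: a <- (a + 3)                 {0,1,2,3,4,5,6,7,8,9,10,11,12,13,14,15,16,17,18,19,20,21,22,23,24,25,26,27,28,29,30,31}
step 8: eval (a < 7)                 {0,1,2,3,4,5,6,7,8,9,10,11,12,13,14,15,16,17,18,19,20,21,22,23,24,25,26,27,28,29,30,31}
step 9: eval ((d + lane) != min(9, 2)) {0,1,2,3,4,5,6,7,8,9,10,11,12,13,14,15,16,17,18,19,20,21,22,23,24,25,26,27,28,29,30,31}
step 10: a <- (a % -3)                {0,1,2,3,4,6,7,8,9,10,11,12,13,14,15,16,17,18,19,20,21,22,23,24,25,26,27,28,29,30,31}
step 11: a <- d                       {0,1,2,3,4,6,7,8,9,10,11,12,13,14,15,16,17,18,19,20,21,22,23,24,25,26,27,28,29,30,31}
step 12: a <- 2                       {0,1,2,3,4,6,7,8,9,10,11,12,13,14,15,16,17,18,19,20,21,22,23,24,25,26,27,28,29,30,31}
step 13: d <- 12                      {5}

Answer: 14 steps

d: -3,-3,-3,-3,-3,12,-3,-3,-3,-3,-3,-3,-3,-3,-3,-3,-3,-3,-3,-3,-3,-3,-3,-3,-3,-3,-3,-3,-3,-3,-3,-3
a: 2,2,2,2,2,8,2,2,2,2,2,2,2,2,2,2,2,2,2,2,2,2,2,2,2,2,2,2,2,2,2,2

steps = 14; useful = 414; efficiency = 414/448 = 207/224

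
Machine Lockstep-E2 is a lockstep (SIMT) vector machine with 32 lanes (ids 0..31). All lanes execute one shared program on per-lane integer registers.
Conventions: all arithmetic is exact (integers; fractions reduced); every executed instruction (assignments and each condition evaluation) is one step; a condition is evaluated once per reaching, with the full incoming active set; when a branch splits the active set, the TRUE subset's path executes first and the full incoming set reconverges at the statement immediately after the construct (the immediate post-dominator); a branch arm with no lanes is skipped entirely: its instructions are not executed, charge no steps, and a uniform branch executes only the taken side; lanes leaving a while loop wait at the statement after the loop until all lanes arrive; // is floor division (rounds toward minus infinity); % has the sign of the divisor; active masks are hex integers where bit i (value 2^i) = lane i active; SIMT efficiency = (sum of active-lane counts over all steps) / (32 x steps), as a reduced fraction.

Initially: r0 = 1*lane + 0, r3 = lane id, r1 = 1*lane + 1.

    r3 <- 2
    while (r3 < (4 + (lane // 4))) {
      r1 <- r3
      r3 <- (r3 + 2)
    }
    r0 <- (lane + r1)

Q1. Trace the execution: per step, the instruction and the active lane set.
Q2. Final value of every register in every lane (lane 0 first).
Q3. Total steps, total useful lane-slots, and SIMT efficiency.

step 0: r3 <- 2                      0xffffffff
step 1: eval (r3 < (4 + (lane // 4))) 0xffffffff
step 2: r1 <- r3                     0xffffffff
step 3: r3 <- (r3 + 2)               0xffffffff
step 4: eval (r3 < (4 + (lane // 4))) 0xffffffff
step 5: r1 <- r3                     0xfffffff0
step 6: r3 <- (r3 + 2)               0xfffffff0
step 7: eval (r3 < (4 + (lane // 4))) 0xfffffff0
step 8: r1 <- r3                     0xfffff000
step 9: r3 <- (r3 + 2)               0xfffff000
step 10: eval (r3 < (4 + (lane // 4))) 0xfffff000
step 11: r1 <- r3                     0xfff00000
step 12: r3 <- (r3 + 2)               0xfff00000
step 13: eval (r3 < (4 + (lane // 4))) 0xfff00000
step 14: r1 <- r3                     0xf0000000
step 15: r3 <- (r3 + 2)               0xf0000000
step 16: eval (r3 < (4 + (lane // 4))) 0xf0000000
step 17: r0 <- (lane + r1)            0xffffffff

Answer: 18 steps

r0: 2,3,4,5,8,9,10,11,12,13,14,15,18,19,20,21,22,23,24,25,28,29,30,31,32,33,34,35,38,39,40,41
r3: 4,4,4,4,6,6,6,6,6,6,6,6,8,8,8,8,8,8,8,8,10,10,10,10,10,10,10,10,12,12,12,12
r1: 2,2,2,2,4,4,4,4,4,4,4,4,6,6,6,6,6,6,6,6,8,8,8,8,8,8,8,8,10,10,10,10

steps = 18; useful = 384; efficiency = 384/576 = 2/3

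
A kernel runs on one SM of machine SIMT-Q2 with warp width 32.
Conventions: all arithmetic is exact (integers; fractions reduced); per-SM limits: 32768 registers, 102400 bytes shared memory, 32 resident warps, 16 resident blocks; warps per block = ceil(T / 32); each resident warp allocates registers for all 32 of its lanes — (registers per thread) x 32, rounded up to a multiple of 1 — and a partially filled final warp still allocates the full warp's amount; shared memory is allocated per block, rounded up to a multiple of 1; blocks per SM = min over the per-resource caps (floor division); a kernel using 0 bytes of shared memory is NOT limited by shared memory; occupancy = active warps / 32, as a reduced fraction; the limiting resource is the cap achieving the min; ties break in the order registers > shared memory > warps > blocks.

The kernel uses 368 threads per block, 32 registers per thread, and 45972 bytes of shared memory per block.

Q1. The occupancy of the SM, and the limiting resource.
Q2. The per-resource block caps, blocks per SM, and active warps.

Answer: occupancy 3/4, limited by registers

registers: 2 blocks
shared memory: 2 blocks
warps: 2 blocks
blocks: 16 blocks

Answer: 2 blocks, 24 active warps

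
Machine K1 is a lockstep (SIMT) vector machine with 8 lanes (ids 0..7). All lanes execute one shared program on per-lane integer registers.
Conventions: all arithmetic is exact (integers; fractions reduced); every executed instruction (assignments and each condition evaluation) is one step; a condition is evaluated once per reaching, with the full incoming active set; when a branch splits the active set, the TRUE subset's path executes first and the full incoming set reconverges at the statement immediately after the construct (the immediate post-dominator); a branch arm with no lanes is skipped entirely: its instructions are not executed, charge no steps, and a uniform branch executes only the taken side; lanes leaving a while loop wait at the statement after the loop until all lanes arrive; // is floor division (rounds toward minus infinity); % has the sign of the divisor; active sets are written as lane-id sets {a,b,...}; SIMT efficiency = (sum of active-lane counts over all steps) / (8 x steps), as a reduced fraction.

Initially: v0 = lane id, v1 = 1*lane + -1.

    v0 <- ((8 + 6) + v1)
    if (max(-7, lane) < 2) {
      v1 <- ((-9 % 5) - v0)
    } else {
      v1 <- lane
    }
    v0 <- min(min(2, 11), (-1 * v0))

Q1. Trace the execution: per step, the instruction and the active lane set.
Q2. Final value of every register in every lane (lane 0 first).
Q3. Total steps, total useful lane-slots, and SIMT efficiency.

step 0: v0 <- ((8 + 6) + v1)         {0,1,2,3,4,5,6,7}
step 1: eval (max(-7, lane) < 2)     {0,1,2,3,4,5,6,7}
step 2: v1 <- ((-9 % 5) - v0)        {0,1}
step 3: v1 <- lane                   {2,3,4,5,6,7}
step 4: v0 <- min(min(2, 11), (-1 * v0)) {0,1,2,3,4,5,6,7}

Answer: 5 steps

v0: -13,-14,-15,-16,-17,-18,-19,-20
v1: -12,-13,2,3,4,5,6,7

steps = 5; useful = 32; efficiency = 32/40 = 4/5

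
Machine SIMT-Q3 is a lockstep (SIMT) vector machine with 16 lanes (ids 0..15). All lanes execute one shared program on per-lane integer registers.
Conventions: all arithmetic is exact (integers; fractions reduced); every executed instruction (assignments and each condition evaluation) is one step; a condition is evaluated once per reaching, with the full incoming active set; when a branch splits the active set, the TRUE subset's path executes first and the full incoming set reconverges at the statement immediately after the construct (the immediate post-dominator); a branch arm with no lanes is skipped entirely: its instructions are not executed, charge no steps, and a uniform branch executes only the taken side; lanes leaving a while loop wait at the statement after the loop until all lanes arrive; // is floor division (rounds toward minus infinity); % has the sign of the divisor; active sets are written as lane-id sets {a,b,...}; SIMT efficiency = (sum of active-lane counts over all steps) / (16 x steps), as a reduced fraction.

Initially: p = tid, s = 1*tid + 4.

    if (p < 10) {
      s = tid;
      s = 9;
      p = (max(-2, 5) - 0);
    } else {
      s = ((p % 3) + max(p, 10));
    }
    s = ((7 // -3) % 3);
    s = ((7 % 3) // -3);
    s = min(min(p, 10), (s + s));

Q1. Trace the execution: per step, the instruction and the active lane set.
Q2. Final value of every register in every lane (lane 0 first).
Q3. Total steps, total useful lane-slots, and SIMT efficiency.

step 0: eval (p < 10)                {0,1,2,3,4,5,6,7,8,9,10,11,12,13,14,15}
step 1: s <- tid                     {0,1,2,3,4,5,6,7,8,9}
step 2: s <- 9                       {0,1,2,3,4,5,6,7,8,9}
step 3: p <- (max(-2, 5) - 0)        {0,1,2,3,4,5,6,7,8,9}
step 4: s <- ((p % 3) + max(p, 10))  {10,11,12,13,14,15}
step 5: s <- ((7 // -3) % 3)         {0,1,2,3,4,5,6,7,8,9,10,11,12,13,14,15}
step 6: s <- ((7 % 3) // -3)         {0,1,2,3,4,5,6,7,8,9,10,11,12,13,14,15}
step 7: s <- min(min(p, 10), (s + s)) {0,1,2,3,4,5,6,7,8,9,10,11,12,13,14,15}

Answer: 8 steps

p: 5,5,5,5,5,5,5,5,5,5,10,11,12,13,14,15
s: -2,-2,-2,-2,-2,-2,-2,-2,-2,-2,-2,-2,-2,-2,-2,-2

steps = 8; useful = 100; efficiency = 100/128 = 25/32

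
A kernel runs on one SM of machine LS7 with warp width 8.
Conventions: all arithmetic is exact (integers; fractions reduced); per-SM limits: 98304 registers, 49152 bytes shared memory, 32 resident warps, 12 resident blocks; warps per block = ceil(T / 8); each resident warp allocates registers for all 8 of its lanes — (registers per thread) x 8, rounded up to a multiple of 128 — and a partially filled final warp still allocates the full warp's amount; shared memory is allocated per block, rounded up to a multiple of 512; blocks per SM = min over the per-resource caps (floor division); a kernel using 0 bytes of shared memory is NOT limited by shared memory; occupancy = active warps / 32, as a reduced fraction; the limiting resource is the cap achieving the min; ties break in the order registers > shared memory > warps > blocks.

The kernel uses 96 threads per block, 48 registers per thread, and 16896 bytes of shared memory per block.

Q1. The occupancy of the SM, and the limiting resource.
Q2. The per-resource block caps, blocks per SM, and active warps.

Answer: occupancy 3/4, limited by shared memory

registers: 21 blocks
shared memory: 2 blocks
warps: 2 blocks
blocks: 12 blocks

Answer: 2 blocks, 24 active warps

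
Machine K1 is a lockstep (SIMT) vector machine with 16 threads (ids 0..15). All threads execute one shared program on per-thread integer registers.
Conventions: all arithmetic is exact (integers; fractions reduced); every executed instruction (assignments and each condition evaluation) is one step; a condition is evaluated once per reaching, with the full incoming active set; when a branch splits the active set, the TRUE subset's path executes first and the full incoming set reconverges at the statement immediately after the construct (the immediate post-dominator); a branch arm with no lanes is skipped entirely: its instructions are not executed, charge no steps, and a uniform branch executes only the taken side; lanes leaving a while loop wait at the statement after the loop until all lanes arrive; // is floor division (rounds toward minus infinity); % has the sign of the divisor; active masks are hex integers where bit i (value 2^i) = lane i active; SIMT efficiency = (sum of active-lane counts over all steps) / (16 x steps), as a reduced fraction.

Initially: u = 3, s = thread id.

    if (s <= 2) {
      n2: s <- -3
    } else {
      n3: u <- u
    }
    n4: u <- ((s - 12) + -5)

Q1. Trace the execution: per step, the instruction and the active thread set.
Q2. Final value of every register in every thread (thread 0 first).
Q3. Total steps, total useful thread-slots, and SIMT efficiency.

step 0: eval (s <= 2)                0xffff
step 1: s <- -3                      0x0007
step 2: u <- u                       0xfff8
step 3: u <- ((s - 12) + -5)         0xffff

Answer: 4 steps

u: -20,-20,-20,-14,-13,-12,-11,-10,-9,-8,-7,-6,-5,-4,-3,-2
s: -3,-3,-3,3,4,5,6,7,8,9,10,11,12,13,14,15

steps = 4; useful = 48; efficiency = 48/64 = 3/4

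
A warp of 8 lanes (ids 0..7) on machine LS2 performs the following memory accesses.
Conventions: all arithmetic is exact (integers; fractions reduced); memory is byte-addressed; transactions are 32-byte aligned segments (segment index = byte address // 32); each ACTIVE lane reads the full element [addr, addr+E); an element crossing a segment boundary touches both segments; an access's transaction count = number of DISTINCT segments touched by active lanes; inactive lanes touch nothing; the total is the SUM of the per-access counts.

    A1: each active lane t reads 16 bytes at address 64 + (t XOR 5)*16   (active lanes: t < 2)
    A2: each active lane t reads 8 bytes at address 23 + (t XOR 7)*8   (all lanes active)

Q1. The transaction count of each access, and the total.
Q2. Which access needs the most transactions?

A1: 1 transaction
A2: 3 transactions

Answer: 1,3; total 4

Answer: A2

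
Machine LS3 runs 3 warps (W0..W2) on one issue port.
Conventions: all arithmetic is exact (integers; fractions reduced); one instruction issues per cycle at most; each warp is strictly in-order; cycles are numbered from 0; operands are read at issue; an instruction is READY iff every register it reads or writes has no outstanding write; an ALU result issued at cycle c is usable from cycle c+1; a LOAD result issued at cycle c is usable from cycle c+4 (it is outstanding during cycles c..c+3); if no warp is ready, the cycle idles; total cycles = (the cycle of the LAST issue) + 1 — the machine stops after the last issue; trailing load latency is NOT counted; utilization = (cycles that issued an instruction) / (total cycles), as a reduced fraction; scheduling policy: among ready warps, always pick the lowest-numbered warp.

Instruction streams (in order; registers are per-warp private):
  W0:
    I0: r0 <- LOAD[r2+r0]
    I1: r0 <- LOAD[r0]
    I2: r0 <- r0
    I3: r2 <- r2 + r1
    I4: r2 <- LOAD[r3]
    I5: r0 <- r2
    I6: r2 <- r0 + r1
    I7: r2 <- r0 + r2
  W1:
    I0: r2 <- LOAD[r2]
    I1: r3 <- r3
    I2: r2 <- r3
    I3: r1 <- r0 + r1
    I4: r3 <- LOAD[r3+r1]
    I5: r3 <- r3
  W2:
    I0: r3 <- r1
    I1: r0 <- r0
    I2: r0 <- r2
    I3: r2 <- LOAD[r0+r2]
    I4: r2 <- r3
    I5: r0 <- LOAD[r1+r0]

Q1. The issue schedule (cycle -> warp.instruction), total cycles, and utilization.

cycle 0: W0.I0
cycle 1: W1.I0
cycle 2: W1.I1
cycle 3: W2.I0
cycle 4: W0.I1
cycle 5: W1.I2
cycle 6: W1.I3
cycle 7: W1.I4
cycle 8: W0.I2
cycle 9: W0.I3
cycle 10: W0.I4
cycle 11: W1.I5
cycle 12: W2.I1
cycle 13: W2.I2
cycle 14: W0.I5
cycle 15: W0.I6
cycle 16: W0.I7
cycle 17: W2.I3
cycle 18: idle
cycle 19: idle
cycle 20: idle
cycle 21: W2.I4
cycle 22: W2.I5

Answer: 23 cycles, utilization 20/23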